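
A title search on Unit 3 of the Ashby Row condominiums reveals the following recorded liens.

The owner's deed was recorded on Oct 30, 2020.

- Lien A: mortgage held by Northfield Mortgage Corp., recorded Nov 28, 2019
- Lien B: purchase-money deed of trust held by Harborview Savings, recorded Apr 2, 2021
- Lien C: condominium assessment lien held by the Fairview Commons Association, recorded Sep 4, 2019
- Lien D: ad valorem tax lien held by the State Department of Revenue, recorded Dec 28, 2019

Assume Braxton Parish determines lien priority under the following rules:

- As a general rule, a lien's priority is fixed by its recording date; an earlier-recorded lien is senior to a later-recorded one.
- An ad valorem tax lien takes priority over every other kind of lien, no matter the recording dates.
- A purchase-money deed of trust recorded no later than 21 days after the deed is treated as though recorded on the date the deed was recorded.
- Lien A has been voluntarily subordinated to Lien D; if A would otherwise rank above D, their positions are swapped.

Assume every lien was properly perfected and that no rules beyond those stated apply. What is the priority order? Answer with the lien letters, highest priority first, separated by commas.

Effective dates: B was recorded 154 days after the deed, outside the 21-day window, so it keeps its recording date.
As an ad valorem tax lien, D is senior to every other lien.
Among the remaining liens, by effective date: C (Sep 4, 2019), A (Nov 28, 2019), B (Apr 2, 2021).
Since A is not senior to D, the subordination leaves the order unchanged.

D, C, A, B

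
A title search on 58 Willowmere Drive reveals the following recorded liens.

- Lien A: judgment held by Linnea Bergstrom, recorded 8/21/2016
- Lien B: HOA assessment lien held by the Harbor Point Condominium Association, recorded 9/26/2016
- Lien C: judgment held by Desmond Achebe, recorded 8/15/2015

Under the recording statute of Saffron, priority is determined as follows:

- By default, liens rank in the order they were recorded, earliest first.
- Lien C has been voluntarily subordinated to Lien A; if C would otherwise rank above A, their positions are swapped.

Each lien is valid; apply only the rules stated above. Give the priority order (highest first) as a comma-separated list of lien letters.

Sorted by effective date: C (8/15/2015), A (8/21/2016), B (9/26/2016).
C is senior to A before the subordination, so the two trade places.

A, C, B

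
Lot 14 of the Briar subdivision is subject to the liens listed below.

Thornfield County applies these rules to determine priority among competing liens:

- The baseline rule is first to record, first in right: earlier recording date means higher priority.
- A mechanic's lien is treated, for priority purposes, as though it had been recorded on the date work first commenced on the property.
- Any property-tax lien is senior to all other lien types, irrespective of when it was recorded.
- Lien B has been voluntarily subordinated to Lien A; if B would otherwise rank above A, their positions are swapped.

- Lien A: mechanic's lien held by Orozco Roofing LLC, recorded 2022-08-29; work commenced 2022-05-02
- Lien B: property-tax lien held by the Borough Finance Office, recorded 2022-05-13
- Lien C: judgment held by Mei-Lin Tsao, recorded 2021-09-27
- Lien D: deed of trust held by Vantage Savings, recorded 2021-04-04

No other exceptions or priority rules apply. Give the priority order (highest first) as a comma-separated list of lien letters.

A, D, C, B

Effective dates: A's effective date is 2022-05-02, when work began.
B is a property-tax lien, so it outranks all other liens regardless of date.
The other liens, earliest effective date first: D (2021-04-04), C (2021-09-27), A (2022-05-02).
The subordination applies — B was senior to A — so B and A swap.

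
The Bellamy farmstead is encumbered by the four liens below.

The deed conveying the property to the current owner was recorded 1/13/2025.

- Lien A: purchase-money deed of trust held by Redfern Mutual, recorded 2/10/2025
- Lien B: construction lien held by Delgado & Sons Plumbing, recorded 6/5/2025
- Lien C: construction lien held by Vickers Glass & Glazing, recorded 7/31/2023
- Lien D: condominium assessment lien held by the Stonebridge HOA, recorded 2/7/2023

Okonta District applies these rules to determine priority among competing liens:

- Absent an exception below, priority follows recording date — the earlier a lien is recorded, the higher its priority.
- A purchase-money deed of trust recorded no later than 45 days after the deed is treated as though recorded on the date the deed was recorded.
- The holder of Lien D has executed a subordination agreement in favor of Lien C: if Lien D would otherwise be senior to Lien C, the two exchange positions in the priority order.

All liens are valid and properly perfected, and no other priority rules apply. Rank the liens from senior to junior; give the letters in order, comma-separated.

C, D, A, B

Adjusting effective dates: A relates back to the deed date 1/13/2025.
By effective date: D (2/7/2023), C (7/31/2023), A (1/13/2025), B (6/5/2025).
Because D would otherwise rank above C, the subordination swaps them.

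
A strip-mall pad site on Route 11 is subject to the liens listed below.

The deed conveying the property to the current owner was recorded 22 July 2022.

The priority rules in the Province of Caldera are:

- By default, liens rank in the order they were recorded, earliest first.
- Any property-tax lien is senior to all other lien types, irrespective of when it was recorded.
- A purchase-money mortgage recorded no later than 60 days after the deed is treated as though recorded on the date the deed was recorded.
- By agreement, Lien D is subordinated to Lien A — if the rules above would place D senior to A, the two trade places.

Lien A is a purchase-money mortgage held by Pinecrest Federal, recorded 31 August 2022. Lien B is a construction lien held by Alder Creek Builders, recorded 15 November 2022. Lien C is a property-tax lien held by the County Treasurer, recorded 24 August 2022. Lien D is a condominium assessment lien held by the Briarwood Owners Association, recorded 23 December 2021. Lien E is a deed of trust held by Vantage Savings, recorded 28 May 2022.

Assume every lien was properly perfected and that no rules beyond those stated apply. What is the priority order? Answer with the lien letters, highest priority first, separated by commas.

C, A, E, D, B

Adjusting effective dates: A was recorded within the 60-day window, so its effective date is the deed date 22 July 2022.
As a property-tax lien, C is senior to every other lien.
Remaining liens by effective date: D (23 December 2021), E (28 May 2022), A (22 July 2022), B (15 November 2022).
The subordination applies — D was senior to A — so D and A swap.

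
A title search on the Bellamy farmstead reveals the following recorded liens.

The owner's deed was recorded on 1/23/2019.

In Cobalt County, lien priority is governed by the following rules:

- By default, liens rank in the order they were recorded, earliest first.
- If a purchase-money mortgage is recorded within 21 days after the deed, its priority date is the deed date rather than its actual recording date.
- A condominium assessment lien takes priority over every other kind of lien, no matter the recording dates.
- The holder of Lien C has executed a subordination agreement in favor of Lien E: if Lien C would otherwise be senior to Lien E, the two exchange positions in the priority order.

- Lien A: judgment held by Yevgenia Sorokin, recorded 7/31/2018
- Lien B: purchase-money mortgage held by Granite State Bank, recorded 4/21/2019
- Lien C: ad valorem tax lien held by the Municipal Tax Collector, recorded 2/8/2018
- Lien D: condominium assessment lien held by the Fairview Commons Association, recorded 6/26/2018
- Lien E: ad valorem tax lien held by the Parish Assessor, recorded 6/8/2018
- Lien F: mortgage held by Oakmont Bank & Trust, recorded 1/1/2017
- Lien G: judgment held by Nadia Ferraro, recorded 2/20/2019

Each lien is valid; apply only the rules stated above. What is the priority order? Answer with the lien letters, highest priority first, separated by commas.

D, F, E, C, A, G, B

Effective dates: B was recorded 88 days after the deed — beyond 21 days — so no relation-back applies.
D, as a condominium assessment lien, has superpriority and ranks first.
Among the remaining liens, by effective date: F (1/1/2017), C (2/8/2018), E (6/8/2018), A (7/31/2018), G (2/20/2019), B (4/21/2019).
The subordination applies — C was senior to E — so C and E swap.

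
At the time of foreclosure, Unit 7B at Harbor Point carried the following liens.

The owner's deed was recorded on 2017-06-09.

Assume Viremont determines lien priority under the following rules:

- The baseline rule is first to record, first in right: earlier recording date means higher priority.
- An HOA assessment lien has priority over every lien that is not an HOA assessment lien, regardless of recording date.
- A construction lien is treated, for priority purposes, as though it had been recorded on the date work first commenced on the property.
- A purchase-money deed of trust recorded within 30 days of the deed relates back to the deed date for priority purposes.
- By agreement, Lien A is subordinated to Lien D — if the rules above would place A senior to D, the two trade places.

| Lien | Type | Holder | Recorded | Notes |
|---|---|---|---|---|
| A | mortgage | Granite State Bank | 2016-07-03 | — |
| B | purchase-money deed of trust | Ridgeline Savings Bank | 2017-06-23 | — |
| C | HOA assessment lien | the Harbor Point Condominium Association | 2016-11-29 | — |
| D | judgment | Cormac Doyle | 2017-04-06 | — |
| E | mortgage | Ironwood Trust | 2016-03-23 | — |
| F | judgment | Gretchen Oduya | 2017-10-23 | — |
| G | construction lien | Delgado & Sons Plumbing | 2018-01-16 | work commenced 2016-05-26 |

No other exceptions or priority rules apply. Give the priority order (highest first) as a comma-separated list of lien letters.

First, effective dates: B relates back to the deed date 2017-06-09; G is treated as recorded 2016-05-26, the work-commencement date.
C, as an HOA assessment lien, has superpriority and ranks first.
Remaining liens by effective date: E (2016-03-23), G (2016-05-26), A (2016-07-03), D (2017-04-06), B (2017-06-09), F (2017-10-23).
A is senior to D before the subordination, so the two trade places.

C, E, G, D, A, B, F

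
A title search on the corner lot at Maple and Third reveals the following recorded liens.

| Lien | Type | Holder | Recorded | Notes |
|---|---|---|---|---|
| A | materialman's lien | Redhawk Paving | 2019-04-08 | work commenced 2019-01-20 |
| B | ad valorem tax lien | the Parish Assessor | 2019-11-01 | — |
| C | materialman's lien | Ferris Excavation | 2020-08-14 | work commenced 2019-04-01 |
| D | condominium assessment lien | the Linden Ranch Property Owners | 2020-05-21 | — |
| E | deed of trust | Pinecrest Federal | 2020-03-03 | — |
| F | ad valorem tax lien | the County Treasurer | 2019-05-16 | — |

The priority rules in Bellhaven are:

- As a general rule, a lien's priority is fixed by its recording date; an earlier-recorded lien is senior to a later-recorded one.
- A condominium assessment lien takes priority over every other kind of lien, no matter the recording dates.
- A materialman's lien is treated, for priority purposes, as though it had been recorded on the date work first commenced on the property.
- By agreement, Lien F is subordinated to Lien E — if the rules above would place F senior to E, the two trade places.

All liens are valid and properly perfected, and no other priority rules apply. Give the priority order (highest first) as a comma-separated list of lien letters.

D, A, C, E, B, F

Effective dates: A is treated as recorded 2019-01-20, the work-commencement date; C relates back to 2019-04-01 (work commenced).
D, as a condominium assessment lien, has superpriority and ranks first.
The other liens, earliest effective date first: A (2019-01-20), C (2019-04-01), F (2019-05-16), B (2019-11-01), E (2020-03-03).
The subordination applies — F was senior to E — so F and E swap.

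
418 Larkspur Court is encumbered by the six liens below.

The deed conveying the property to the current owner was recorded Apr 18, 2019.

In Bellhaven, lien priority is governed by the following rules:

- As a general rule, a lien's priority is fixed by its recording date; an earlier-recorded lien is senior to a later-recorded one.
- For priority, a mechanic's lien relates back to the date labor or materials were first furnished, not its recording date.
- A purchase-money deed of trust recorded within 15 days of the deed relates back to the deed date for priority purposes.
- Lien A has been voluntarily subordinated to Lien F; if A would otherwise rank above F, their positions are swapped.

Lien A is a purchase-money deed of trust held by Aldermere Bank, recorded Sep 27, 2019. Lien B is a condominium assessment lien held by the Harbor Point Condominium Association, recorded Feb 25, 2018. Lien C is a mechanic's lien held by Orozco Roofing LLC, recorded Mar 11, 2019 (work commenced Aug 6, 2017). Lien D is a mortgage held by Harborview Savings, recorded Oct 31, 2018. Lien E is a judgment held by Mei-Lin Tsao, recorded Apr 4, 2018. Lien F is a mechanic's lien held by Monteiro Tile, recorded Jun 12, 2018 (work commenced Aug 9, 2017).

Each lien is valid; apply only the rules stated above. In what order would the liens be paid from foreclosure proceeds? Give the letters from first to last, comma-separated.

C, F, B, E, D, A

Adjusting effective dates: A was recorded 162 days after the deed — beyond 15 days — so no relation-back applies; C's effective date is Aug 6, 2017, when work began; F is treated as recorded Aug 9, 2017, the work-commencement date.
Sorted by effective date: C (Aug 6, 2017), F (Aug 9, 2017), B (Feb 25, 2018), E (Apr 4, 2018), D (Oct 31, 2018), A (Sep 27, 2019).
Since A is not senior to F, the subordination leaves the order unchanged.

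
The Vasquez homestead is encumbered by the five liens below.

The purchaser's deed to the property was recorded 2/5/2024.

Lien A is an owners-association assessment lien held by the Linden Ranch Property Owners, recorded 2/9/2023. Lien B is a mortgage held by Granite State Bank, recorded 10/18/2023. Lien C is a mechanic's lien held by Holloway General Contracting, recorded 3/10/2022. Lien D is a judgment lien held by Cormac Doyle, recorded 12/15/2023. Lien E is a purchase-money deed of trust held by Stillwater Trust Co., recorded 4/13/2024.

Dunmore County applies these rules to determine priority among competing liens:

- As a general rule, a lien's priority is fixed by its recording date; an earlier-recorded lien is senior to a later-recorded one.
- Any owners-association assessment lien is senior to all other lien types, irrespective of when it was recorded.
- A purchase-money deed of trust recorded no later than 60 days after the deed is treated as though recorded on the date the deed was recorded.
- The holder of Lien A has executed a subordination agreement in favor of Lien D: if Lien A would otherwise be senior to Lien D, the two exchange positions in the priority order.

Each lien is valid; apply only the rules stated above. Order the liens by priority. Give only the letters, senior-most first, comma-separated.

Adjusting effective dates: E missed the 60-day window (68 days after the deed), so its recording date stands.
A is an owners-association assessment lien, so it outranks all other liens regardless of date.
Among the remaining liens, by effective date: C (3/10/2022), B (10/18/2023), D (12/15/2023), E (4/13/2024).
A would otherwise be senior to D, so under the subordination agreement A and D exchange positions.

D, C, B, A, E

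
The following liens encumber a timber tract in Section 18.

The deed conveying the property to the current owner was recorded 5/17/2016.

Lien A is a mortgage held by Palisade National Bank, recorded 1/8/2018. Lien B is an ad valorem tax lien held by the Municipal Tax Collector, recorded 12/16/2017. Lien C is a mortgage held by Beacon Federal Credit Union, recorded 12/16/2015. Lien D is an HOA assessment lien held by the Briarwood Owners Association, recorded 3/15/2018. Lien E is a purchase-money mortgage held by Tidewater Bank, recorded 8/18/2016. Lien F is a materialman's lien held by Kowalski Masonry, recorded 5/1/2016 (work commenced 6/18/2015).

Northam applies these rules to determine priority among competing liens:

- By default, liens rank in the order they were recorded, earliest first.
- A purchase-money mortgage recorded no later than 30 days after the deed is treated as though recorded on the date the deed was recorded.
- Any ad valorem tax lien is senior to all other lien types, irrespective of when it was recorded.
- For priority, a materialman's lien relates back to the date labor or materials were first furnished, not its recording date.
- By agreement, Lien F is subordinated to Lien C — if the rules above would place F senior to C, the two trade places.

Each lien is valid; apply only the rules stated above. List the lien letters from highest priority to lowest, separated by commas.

B, C, F, E, A, D

First, effective dates: E was recorded 93 days after the deed, outside the 30-day window, so it keeps its recording date; F's effective date is 6/18/2015, when work began.
B, as an ad valorem tax lien, has superpriority and ranks first.
Among the remaining liens, by effective date: F (6/18/2015), C (12/16/2015), E (8/18/2016), A (1/8/2018), D (3/15/2018).
F would otherwise be senior to C, so under the subordination agreement F and C exchange positions.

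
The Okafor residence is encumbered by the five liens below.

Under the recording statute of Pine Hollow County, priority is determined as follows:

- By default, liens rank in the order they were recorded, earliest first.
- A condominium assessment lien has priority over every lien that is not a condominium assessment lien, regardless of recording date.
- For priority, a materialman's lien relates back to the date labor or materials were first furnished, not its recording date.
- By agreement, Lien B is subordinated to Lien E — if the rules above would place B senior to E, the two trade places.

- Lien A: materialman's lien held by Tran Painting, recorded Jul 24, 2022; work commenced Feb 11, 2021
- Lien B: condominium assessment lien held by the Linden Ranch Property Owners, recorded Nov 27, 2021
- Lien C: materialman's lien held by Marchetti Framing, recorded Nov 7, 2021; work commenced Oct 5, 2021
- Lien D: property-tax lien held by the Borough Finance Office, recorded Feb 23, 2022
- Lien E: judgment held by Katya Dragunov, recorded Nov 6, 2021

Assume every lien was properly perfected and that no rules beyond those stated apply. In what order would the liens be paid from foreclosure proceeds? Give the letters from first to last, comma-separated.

Adjusting effective dates: A's effective date is Feb 11, 2021, when work began; C's effective date is Oct 5, 2021, when work began.
B is a condominium assessment lien, so it outranks all other liens regardless of date.
Remaining liens by effective date: A (Feb 11, 2021), C (Oct 5, 2021), E (Nov 6, 2021), D (Feb 23, 2022).
B is senior to E before the subordination, so the two trade places.

E, A, C, B, D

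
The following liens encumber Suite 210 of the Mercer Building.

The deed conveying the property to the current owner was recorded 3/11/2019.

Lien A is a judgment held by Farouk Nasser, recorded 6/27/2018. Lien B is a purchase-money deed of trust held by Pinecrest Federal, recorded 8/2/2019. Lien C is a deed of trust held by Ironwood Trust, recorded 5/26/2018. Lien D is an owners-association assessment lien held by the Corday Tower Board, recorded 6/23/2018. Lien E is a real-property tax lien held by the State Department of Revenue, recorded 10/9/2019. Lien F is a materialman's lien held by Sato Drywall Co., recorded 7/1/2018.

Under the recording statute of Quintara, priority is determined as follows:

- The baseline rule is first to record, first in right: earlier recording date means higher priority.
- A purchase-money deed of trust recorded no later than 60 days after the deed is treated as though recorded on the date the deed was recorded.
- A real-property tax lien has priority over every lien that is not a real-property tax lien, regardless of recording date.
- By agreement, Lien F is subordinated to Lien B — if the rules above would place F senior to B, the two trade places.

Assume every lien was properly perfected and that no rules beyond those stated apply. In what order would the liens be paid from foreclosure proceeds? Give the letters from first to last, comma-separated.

Adjusting effective dates: B was recorded 144 days after the deed, outside the 60-day window, so it keeps its recording date.
As a real-property tax lien, E is senior to every other lien.
Remaining liens by effective date: C (5/26/2018), D (6/23/2018), A (6/27/2018), F (7/1/2018), B (8/2/2019).
Because F would otherwise rank above B, the subordination swaps them.

E, C, D, A, B, F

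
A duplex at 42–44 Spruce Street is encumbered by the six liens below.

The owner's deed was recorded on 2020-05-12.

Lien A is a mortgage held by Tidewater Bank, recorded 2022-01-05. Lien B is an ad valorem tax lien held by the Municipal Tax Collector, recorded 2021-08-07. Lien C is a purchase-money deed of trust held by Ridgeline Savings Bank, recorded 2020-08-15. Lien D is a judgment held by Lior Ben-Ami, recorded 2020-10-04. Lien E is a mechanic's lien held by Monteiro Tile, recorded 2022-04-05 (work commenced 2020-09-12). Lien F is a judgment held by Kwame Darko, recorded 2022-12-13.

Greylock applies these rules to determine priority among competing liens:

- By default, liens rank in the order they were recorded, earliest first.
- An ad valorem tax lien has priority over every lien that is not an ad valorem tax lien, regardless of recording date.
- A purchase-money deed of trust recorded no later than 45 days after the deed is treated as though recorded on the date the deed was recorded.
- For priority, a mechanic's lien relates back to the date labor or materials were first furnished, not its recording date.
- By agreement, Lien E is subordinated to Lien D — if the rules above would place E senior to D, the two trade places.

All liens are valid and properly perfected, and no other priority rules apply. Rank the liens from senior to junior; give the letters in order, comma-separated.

B, C, D, E, A, F

First, effective dates: C was recorded 95 days after the deed — beyond 45 days — so no relation-back applies; E's effective date is 2020-09-12, when work began.
B is an ad valorem tax lien and takes priority over every other lien.
Ordering the rest by effective date: C (2020-08-15), E (2020-09-12), D (2020-10-04), A (2022-01-05), F (2022-12-13).
E is senior to D before the subordination, so the two trade places.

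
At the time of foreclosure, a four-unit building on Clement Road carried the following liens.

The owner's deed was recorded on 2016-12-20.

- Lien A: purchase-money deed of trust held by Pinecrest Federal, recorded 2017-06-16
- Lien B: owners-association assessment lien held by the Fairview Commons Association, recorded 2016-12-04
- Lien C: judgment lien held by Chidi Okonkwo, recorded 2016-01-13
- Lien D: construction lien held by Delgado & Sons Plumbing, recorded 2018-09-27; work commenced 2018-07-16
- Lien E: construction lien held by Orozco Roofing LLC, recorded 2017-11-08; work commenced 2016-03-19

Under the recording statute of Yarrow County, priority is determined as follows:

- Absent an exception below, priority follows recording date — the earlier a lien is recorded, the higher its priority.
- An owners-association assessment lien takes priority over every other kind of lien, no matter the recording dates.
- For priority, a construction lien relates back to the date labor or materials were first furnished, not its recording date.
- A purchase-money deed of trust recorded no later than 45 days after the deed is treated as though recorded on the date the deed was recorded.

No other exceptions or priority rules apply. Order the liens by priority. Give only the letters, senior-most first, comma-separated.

Effective dates: A missed the 45-day window (178 days after the deed), so its recording date stands; D is treated as recorded 2018-07-16, the work-commencement date; E is treated as recorded 2016-03-19, the work-commencement date.
B is an owners-association assessment lien, so it outranks all other liens regardless of date.
The other liens, earliest effective date first: C (2016-01-13), E (2016-03-19), A (2017-06-16), D (2018-07-16).

B, C, E, A, D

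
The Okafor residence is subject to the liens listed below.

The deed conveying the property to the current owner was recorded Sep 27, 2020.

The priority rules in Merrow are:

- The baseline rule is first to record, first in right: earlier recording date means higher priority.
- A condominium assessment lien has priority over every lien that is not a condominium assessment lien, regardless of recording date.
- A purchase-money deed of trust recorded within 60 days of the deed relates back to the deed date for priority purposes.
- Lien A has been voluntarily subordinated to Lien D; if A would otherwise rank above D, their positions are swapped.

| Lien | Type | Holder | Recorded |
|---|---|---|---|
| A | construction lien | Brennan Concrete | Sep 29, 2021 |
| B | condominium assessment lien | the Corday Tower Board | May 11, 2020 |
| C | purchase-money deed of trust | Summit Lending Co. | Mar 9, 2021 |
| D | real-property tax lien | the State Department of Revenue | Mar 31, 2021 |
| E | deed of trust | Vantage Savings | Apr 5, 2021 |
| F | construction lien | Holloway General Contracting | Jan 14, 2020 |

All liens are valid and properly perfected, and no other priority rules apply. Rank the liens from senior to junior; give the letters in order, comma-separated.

B, F, C, D, E, A

Adjusting effective dates: C was recorded 163 days after the deed, outside the 60-day window, so it keeps its recording date.
B is a condominium assessment lien, so it outranks all other liens regardless of date.
The other liens, earliest effective date first: F (Jan 14, 2020), C (Mar 9, 2021), D (Mar 31, 2021), E (Apr 5, 2021), A (Sep 29, 2021).
Since A is not senior to D, the subordination leaves the order unchanged.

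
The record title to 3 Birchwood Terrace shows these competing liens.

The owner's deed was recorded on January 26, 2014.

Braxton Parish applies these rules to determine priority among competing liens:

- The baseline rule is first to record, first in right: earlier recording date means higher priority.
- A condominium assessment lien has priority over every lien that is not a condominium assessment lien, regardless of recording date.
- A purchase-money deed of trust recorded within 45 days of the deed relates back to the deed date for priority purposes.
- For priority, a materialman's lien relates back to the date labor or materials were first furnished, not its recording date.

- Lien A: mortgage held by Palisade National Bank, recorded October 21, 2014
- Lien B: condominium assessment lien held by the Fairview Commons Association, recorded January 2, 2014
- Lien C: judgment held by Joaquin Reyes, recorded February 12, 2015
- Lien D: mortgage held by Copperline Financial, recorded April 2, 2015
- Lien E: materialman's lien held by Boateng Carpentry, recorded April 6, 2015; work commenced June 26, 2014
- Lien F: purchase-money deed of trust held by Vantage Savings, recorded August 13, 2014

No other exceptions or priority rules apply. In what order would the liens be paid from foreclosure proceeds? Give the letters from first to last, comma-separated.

B, E, F, A, C, D

Adjusting effective dates: E's effective date is June 26, 2014, when work began; F missed the 45-day window (199 days after the deed), so its recording date stands.
B is a condominium assessment lien and takes priority over every other lien.
Ordering the rest by effective date: E (June 26, 2014), F (August 13, 2014), A (October 21, 2014), C (February 12, 2015), D (April 2, 2015).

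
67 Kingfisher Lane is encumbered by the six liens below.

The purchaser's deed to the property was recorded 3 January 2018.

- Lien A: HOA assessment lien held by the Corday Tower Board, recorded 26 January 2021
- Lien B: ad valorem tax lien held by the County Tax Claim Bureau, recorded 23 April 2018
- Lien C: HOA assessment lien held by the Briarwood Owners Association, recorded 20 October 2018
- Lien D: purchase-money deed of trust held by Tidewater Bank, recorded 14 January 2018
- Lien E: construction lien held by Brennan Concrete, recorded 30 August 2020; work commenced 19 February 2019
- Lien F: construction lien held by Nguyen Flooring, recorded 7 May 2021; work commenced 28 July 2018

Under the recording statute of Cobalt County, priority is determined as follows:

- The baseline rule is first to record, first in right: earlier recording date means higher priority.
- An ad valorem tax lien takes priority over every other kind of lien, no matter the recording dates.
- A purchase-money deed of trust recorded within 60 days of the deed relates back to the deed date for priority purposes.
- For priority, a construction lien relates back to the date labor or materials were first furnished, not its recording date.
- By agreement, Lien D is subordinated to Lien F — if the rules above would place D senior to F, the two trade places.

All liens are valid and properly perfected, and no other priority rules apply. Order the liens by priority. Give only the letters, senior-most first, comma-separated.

Effective dates: D was recorded within the 60-day window, so its effective date is the deed date 3 January 2018; E's effective date is 19 February 2019, when work began; F's effective date is 28 July 2018, when work began.
B is an ad valorem tax lien, so it outranks all other liens regardless of date.
The other liens, earliest effective date first: D (3 January 2018), F (28 July 2018), C (20 October 2018), E (19 February 2019), A (26 January 2021).
Because D would otherwise rank above F, the subordination swaps them.

B, F, D, C, E, A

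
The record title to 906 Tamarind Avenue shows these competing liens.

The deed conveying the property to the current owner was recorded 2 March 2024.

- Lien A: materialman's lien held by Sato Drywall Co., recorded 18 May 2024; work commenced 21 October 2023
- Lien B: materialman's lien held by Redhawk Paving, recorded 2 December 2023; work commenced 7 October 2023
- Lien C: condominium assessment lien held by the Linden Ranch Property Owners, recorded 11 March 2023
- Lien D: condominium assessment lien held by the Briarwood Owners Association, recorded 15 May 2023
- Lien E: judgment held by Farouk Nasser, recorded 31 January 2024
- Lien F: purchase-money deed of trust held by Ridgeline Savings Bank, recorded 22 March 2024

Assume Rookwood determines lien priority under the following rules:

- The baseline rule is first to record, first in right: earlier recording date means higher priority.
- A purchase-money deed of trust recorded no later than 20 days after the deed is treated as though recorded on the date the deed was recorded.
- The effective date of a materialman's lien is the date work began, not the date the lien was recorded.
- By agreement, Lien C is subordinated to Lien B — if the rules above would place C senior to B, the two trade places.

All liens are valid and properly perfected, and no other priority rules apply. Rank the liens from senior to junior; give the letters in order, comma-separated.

Effective dates after the stated exceptions: A is treated as recorded 21 October 2023, the work-commencement date; B is treated as recorded 7 October 2023, the work-commencement date; F was recorded within the 20-day window, so its effective date is the deed date 2 March 2024.
Ordering by effective date: C (11 March 2023), D (15 May 2023), B (7 October 2023), A (21 October 2023), E (31 January 2024), F (2 March 2024).
Because C would otherwise rank above B, the subordination swaps them.

B, D, C, A, E, F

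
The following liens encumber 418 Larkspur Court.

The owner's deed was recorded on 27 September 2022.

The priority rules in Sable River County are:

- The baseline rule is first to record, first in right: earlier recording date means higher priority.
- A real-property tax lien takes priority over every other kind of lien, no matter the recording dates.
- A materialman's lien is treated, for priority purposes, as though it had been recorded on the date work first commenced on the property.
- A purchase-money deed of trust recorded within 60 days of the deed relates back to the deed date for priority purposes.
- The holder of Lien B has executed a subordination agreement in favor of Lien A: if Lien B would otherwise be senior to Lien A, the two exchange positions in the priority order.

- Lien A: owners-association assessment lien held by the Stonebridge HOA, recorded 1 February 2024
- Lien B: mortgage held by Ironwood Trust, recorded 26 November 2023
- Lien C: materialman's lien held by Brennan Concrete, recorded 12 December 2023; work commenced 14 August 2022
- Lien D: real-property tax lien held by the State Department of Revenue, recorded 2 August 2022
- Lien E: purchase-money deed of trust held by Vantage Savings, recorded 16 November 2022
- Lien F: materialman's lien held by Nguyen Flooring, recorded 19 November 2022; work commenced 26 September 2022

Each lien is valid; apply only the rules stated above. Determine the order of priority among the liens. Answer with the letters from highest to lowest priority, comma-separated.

D, C, F, E, A, B

Effective dates after the stated exceptions: C relates back to 14 August 2022 (work commenced); E relates back to the deed date 27 September 2022; F relates back to 26 September 2022 (work commenced).
D, as a real-property tax lien, has superpriority and ranks first.
Remaining liens by effective date: C (14 August 2022), F (26 September 2022), E (27 September 2022), B (26 November 2023), A (1 February 2024).
B is senior to A before the subordination, so the two trade places.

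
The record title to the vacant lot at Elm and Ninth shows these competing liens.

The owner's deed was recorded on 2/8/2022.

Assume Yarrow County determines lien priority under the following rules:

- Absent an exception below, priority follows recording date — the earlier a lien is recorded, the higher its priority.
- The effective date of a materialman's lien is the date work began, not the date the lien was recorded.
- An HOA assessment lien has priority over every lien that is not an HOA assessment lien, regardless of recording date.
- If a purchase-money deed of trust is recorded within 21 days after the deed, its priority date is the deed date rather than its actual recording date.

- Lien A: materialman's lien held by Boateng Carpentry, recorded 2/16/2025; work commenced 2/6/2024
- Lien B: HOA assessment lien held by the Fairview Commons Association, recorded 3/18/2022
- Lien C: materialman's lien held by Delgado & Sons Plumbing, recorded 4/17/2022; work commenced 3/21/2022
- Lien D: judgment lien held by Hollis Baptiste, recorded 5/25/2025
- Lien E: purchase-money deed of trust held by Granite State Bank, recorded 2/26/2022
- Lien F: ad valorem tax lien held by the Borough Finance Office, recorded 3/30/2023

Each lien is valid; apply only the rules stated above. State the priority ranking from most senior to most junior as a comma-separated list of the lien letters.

B, E, C, F, A, D

Adjusting effective dates: A's effective date is 2/6/2024, when work began; C's effective date is 3/21/2022, when work began; E relates back to the deed date 2/8/2022.
B, as an HOA assessment lien, has superpriority and ranks first.
The other liens, earliest effective date first: E (2/8/2022), C (3/21/2022), F (3/30/2023), A (2/6/2024), D (5/25/2025).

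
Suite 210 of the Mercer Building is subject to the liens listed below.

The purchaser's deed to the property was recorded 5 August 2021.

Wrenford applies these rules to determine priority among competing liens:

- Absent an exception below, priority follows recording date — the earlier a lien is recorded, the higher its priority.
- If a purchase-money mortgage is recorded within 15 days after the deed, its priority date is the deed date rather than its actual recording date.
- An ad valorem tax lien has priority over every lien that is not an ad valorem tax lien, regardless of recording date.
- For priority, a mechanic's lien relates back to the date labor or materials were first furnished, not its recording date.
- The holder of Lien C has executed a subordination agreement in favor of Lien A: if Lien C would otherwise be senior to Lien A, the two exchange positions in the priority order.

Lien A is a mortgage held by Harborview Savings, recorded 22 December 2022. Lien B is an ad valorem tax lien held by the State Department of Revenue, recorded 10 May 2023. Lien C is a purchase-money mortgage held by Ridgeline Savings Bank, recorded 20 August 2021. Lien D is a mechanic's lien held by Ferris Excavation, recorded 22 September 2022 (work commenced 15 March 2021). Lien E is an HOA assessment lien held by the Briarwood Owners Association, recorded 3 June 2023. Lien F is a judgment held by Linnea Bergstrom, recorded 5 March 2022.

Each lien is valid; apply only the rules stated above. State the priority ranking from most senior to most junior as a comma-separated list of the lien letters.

B, D, A, F, C, E

Effective dates after the stated exceptions: C was recorded within the 15-day window, so its effective date is the deed date 5 August 2021; D's effective date is 15 March 2021, when work began.
B is an ad valorem tax lien and takes priority over every other lien.
Among the remaining liens, by effective date: D (15 March 2021), C (5 August 2021), F (5 March 2022), A (22 December 2022), E (3 June 2023).
C would otherwise be senior to A, so under the subordination agreement C and A exchange positions.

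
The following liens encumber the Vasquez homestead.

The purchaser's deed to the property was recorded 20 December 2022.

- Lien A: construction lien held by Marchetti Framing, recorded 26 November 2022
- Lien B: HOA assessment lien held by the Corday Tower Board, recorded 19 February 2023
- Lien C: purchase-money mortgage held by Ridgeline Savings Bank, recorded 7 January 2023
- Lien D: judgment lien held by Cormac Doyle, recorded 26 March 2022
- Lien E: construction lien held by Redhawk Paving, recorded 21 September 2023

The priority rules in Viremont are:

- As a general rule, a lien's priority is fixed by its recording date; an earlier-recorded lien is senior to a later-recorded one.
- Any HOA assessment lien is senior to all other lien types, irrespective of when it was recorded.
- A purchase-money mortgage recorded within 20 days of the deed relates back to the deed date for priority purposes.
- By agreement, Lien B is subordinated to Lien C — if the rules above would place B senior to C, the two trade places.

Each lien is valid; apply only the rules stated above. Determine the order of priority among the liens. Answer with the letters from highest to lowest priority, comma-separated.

C, D, A, B, E

Effective dates after the stated exceptions: C's effective date is the deed date, 20 December 2022.
As an HOA assessment lien, B is senior to every other lien.
The other liens, earliest effective date first: D (26 March 2022), A (26 November 2022), C (20 December 2022), E (21 September 2023).
The subordination applies — B was senior to C — so B and C swap.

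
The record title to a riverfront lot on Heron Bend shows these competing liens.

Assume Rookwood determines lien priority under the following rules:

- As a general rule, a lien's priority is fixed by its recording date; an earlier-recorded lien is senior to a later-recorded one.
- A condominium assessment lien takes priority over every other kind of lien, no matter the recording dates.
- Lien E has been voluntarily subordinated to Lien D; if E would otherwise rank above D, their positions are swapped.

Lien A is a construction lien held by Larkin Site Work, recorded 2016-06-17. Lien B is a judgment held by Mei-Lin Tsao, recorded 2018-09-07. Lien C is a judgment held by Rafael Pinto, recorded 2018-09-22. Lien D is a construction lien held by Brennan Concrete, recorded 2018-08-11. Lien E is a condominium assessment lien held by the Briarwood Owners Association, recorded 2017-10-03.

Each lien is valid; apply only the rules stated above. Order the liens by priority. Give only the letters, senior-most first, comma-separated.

As a condominium assessment lien, E is senior to every other lien.
Among the remaining liens, by effective date: A (2016-06-17), D (2018-08-11), B (2018-09-07), C (2018-09-22).
E would otherwise be senior to D, so under the subordination agreement E and D exchange positions.

D, A, E, B, C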